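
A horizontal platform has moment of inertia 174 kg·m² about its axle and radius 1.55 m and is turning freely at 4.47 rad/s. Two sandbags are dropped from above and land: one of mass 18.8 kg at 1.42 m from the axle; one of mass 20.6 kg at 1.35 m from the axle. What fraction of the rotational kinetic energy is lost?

fraction ≈ 0.302

The added mass arrives with no angular momentum about the axle, and any external torque about the axle is negligible, so the system's angular momentum is conserved.
Added inertia Σmr² = (18.8)(1.42)² + (20.6)(1.35)² = 75.45 kg·m²; I_f = 174.0 + 75.45 = 249.5 kg·m².
ω_f = I_p ω_i / I_f = (174.0)(4.47) / 249.5 = 3.118 rad/s.
KE_i = ½(174.0)(4.470 rad/s)² = 1738 J; KE_f = ½(249.5)(3.118)² = 1213 J.
Fraction lost = 0.3025.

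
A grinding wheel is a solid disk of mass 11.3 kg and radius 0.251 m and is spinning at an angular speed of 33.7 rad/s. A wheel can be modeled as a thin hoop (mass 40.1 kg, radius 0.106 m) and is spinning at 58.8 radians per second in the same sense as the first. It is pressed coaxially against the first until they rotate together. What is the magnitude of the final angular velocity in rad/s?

No external torque acts about the common axis, so total angular momentum is conserved.
Moments of inertia: I_A = ½(11.3)(0.251)² = 0.3560 kg·m²; I_B = (40.1)(0.106)² = 0.4506 kg·m².
Taking A's sense as positive: L = (0.3560)(33.7) + (0.4506)(58.8) = 38.49 kg·m²·rad/s.
Combined I = 0.3560 + 0.4506 = 0.8065 kg·m².
ω_f = L / I = 38.49 / 0.8065 = 47.72 rad/s.

|ω_f| ≈ 47.7 rad/s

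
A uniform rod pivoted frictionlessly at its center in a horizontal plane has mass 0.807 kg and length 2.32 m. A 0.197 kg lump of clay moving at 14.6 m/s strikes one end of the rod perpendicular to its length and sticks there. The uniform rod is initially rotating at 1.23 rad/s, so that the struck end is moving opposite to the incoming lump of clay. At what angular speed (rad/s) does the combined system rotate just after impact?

|ω_f| ≈ 4.61 rad/s

The axle reaction passes through the pivot and exerts no torque about it; angular momentum about the pivot is conserved through the impact.
I_p = (1/12)(0.807)(2.32)² = 0.3620 kg·m². Taking the sense of the lump of clay's angular momentum as positive, L_{lump} = m v R = (0.197)(14.6)(2.32/2) = 3.336 kg·m²/s.
L_i = −I_p ω_p + m v R = −(0.3620)(1.23) + 3.336 = 2.891 kg·m²/s.
After sticking, I_f = I_p + m R² = 0.3620 + (0.197)(2.32/2)² = 0.6270 kg·m².
ω_f = L_i / I_f = 2.891 / 0.6270 = 4.611 rad/s.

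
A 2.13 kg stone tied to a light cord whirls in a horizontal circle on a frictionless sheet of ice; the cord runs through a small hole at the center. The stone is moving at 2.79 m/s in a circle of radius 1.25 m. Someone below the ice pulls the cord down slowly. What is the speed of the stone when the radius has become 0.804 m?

The only horizontal force on the mass is along the cord (radial), so it exerts no torque about the hole and angular momentum m v r is conserved.
v₂ = v₁ r₁ / r₂ = (2.79)(1.25) / (0.804) = 4.338 m/s.

v₂ ≈ 4.34 m/s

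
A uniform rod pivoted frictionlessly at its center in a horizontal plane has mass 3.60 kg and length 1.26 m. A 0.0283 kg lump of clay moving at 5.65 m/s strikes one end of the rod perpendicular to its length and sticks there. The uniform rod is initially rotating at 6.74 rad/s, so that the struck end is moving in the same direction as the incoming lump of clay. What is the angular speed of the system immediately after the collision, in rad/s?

The axle reaction passes through the pivot and exerts no torque about it; angular momentum about the pivot is conserved through the impact.
I_p = (1/12)(3.60)(1.26)² = 0.4763 kg·m². Taking the sense of the lump of clay's angular momentum as positive, L_{lump} = m v R = (0.0283)(5.65)(1.26/2) = 0.1007 kg·m²/s.
L_i = +I_p ω_p + m v R = +(0.4763)(6.74) + 0.1007 = 3.311 kg·m²/s.
After sticking, I_f = I_p + m R² = 0.4763 + (0.0283)(1.26/2)² = 0.4875 kg·m².
ω_f = L_i / I_f = 3.311 / 0.4875 = 6.791 rad/s.

|ω_f| ≈ 6.79 rad/s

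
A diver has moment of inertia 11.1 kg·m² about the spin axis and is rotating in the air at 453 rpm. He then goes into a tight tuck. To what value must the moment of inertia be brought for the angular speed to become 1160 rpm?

I₂ ≈ 4.33 kg·m²

Angular momentum about the spin axis is conserved since the torque about it is zero.
I₂ = I₁ω₁ / ω₂ = (11.1)(453) / (1160) = 4.335 kg·m².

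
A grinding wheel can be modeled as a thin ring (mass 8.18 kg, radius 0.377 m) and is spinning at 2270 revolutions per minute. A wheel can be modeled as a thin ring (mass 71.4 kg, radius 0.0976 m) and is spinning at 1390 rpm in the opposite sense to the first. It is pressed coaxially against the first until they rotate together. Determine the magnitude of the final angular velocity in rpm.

The coupling torques are internal; angular momentum about the shared axis is conserved.
Moments of inertia: I_A = (8.18)(0.377)² = 1.163 kg·m²; I_B = (71.4)(0.0976)² = 0.6801 kg·m².
Taking A's sense as positive: L = (1.163)(2270) − (0.6801)(1390) = 1694 kg·m²·rpm.
Combined I = 1.163 + 0.6801 = 1.843 kg·m².
ω_f = L / I = 1694 / 1.843 = 919.1 rpm.

|ω_f| ≈ 919 rpm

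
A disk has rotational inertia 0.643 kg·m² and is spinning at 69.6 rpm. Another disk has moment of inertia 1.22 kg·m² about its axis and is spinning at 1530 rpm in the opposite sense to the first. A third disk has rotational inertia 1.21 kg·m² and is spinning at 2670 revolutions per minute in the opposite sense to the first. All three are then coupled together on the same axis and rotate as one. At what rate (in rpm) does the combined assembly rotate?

|ω_f| ≈ 1640 rpm

The coupling torques are internal; angular momentum about the shared axis is conserved.
Taking A's sense as positive: L = (0.6430)(69.6) − (1.220)(1530) − (1.210)(2670) = -5053 kg·m²·rpm.
Combined I = 0.6430 + 1.220 + 1.210 = 3.073 kg·m².
ω_f = L / I = -5053 / 3.073 = -1644 rpm.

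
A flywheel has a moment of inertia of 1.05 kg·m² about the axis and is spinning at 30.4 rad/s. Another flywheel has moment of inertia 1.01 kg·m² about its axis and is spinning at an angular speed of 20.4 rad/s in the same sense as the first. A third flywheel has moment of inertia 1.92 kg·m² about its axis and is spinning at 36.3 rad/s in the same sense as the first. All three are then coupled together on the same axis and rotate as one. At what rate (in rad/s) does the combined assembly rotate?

The coupling torques are internal; angular momentum about the shared axis is conserved.
Taking A's sense as positive: L = (1.050)(30.4) + (1.010)(20.4) + (1.920)(36.3) = 122.2 kg·m²·rad/s.
Combined I = 1.050 + 1.010 + 1.920 = 3.980 kg·m².
ω_f = L / I = 122.2 / 3.980 = 30.71 rad/s.

|ω_f| ≈ 30.7 rad/s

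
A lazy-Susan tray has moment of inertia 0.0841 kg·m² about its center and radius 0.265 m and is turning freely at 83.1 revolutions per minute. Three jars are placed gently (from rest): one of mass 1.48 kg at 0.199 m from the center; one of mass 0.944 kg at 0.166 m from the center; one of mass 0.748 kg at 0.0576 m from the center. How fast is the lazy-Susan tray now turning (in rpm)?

ω_f ≈ 40.8 rpm

The added mass arrives with no angular momentum about the center, and any external torque about the center is negligible, so the system's angular momentum is conserved.
Added inertia Σmr² = (1.48)(0.199)² + (0.944)(0.166)² + (0.748)(0.0576)² = 0.08710 kg·m²; I_f = 0.08410 + 0.08710 = 0.1712 kg·m².
ω_f = I_p ω_i / I_f = (0.08410)(83.1) / 0.1712 = 40.82 rpm.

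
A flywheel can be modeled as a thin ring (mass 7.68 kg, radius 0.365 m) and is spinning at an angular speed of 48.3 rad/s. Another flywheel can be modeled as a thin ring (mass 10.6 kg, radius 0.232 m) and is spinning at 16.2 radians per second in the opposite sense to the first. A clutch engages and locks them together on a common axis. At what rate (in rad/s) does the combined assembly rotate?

The coupling torques are internal; angular momentum about the shared axis is conserved.
Moments of inertia: I_A = (7.68)(0.365)² = 1.023 kg·m²; I_B = (10.6)(0.232)² = 0.5705 kg·m².
Taking A's sense as positive: L = (1.023)(48.3) − (0.5705)(16.2) = 40.18 kg·m²·rad/s.
Combined I = 1.023 + 0.5705 = 1.594 kg·m².
ω_f = L / I = 40.18 / 1.594 = 25.21 rad/s.

|ω_f| ≈ 25.2 rad/s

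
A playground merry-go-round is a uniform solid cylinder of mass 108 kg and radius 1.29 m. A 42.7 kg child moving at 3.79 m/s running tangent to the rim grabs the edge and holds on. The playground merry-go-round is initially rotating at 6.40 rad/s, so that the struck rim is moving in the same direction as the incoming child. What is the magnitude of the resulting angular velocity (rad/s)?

|ω_f| ≈ 4.87 rad/s

About the axle the impulsive forces during the collision are internal, so angular momentum about that axis is conserved.
I_p = ½(108)(1.29)² = 89.86 kg·m². Taking the sense of the child's angular momentum as positive, L_{child} = m v R = (42.7)(3.79)(1.29) = 208.8 kg·m²/s.
L_i = +I_p ω_p + m v R = +(89.86)(6.40) + 208.8 = 783.9 kg·m²/s.
After sticking, I_f = I_p + m R² = 89.86 + (42.7)(1.29)² = 160.9 kg·m².
ω_f = L_i / I_f = 783.9 / 160.9 = 4.871 rad/s.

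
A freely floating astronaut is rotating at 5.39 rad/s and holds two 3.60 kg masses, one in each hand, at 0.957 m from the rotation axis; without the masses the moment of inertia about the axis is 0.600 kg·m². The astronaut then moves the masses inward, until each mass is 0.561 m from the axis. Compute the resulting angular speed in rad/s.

ω₂ ≈ 13.5 rad/s

Angular momentum about the spin axis is conserved since the torque about it is zero.
I₁ = 0.600 + 2(3.60)(0.957)² = 7.194 kg·m²; I₂ = 0.600 + 2(3.60)(0.561)² = 2.866 kg·m².
ω₂ = I₁ω₁ / I₂ = (7.194)(5.39 rad/s) / (2.866) = 13.53 rad/s.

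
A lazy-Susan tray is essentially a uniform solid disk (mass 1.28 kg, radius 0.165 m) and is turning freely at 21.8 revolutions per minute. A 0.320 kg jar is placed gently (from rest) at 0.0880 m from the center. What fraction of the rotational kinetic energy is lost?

The added mass arrives with no angular momentum about the center, and any external torque about the center is negligible, so the system's angular momentum is conserved.
I_p = ½(1.28)(0.165)² = 0.01742 kg·m².
Added inertia Σmr² = (0.320)(0.0880)² = 0.002478 kg·m²; I_f = 0.01742 + 0.002478 = 0.01990 kg·m².
ω_f = I_p ω_i / I_f = (0.01742)(21.8) / 0.01990 = 19.09 rpm.
KE_i = ½(0.01742)(2.283 rad/s)² = 0.04540 J; KE_f = ½(0.01990)(1.999)² = 0.03975 J.
Fraction lost = 0.1245.

fraction ≈ 0.125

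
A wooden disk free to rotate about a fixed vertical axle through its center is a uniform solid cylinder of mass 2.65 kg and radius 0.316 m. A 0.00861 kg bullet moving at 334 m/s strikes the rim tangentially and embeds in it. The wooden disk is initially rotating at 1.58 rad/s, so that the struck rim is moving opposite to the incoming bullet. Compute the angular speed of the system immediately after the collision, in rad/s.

About the axle the impulsive forces during the collision are internal, so angular momentum about that axis is conserved.
I_p = ½(2.65)(0.316)² = 0.1323 kg·m². Taking the sense of the bullet's angular momentum as positive, L_{bullet} = m v R = (0.00861)(334)(0.316) = 0.9087 kg·m²/s.
L_i = −I_p ω_p + m v R = −(0.1323)(1.58) + 0.9087 = 0.6997 kg·m²/s.
After sticking, I_f = I_p + m R² = 0.1323 + (0.00861)(0.316)² = 0.1332 kg·m².
ω_f = L_i / I_f = 0.6997 / 0.1332 = 5.254 rad/s.

|ω_f| ≈ 5.25 rad/s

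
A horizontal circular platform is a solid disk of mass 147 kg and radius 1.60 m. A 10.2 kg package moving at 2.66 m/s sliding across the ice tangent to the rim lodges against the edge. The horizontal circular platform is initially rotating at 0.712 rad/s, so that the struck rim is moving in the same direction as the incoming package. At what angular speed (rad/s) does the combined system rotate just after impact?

The axle reaction passes through the central axle and exerts no torque about it; angular momentum about the central axle is conserved through the impact.
I_p = ½(147)(1.60)² = 188.2 kg·m². Taking the sense of the package's angular momentum as positive, L_{package} = m v R = (10.2)(2.66)(1.60) = 43.41 kg·m²/s.
L_i = +I_p ω_p + m v R = +(188.2)(0.712) + 43.41 = 177.4 kg·m²/s.
After sticking, I_f = I_p + m R² = 188.2 + (10.2)(1.60)² = 214.3 kg·m².
ω_f = L_i / I_f = 177.4 / 214.3 = 0.8278 rad/s.

|ω_f| ≈ 0.828 rad/s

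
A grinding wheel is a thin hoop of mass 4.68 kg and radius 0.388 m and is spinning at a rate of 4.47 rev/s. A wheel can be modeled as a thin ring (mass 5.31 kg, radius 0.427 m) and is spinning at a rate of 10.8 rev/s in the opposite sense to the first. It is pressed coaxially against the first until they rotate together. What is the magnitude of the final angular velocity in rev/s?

|ω_f| ≈ 4.37 rev/s

The coupling torques are internal; angular momentum about the shared axis is conserved.
Moments of inertia: I_A = (4.68)(0.388)² = 0.7045 kg·m²; I_B = (5.31)(0.427)² = 0.9682 kg·m².
Taking A's sense as positive: L = (0.7045)(4.47) − (0.9682)(10.8) = -7.307 kg·m²·rev/s.
Combined I = 0.7045 + 0.9682 = 1.673 kg·m².
ω_f = L / I = -7.307 / 1.673 = -4.368 rev/s.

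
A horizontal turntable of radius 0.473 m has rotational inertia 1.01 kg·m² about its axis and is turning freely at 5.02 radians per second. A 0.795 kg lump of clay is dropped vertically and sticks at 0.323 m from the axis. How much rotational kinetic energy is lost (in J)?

energy lost ≈ 0.966 J

The added mass arrives with no angular momentum about the axis, and any external torque about the axis is negligible, so the system's angular momentum is conserved.
Added inertia Σmr² = (0.795)(0.323)² = 0.08294 kg·m²; I_f = 1.010 + 0.08294 = 1.093 kg·m².
ω_f = I_p ω_i / I_f = (1.010)(5.02) / 1.093 = 4.639 rad/s.
KE_i = ½(1.010)(5.020 rad/s)² = 12.73 J; KE_f = ½(1.093)(4.639)² = 11.76 J.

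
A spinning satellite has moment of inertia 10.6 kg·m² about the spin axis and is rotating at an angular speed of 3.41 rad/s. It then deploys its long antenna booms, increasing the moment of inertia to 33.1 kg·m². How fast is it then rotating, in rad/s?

Angular momentum about the spin axis is conserved since the torque about it is zero.
ω₂ = I₁ω₁ / I₂ = (10.60)(3.41 rad/s) / (33.10) = 1.092 rad/s.

ω₂ ≈ 1.09 rad/s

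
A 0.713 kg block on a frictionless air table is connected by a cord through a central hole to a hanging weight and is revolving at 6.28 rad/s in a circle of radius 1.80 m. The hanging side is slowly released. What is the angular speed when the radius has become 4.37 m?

The constraining force is radial, so m r² ω about the center is conserved.
ω₂ = ω₁ (r₁/r₂)² = (6.28)(1.80/4.37)² = 1.065 rad/s.

ω₂ ≈ 1.07 rad/s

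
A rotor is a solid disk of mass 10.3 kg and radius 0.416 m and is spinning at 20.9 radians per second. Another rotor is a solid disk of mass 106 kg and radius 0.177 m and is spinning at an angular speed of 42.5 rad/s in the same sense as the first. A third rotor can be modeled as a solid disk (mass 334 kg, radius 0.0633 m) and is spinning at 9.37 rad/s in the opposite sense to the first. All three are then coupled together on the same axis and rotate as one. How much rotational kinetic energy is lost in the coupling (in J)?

No external torque acts about the common axis, so total angular momentum is conserved.
Moments of inertia: I_A = ½(10.3)(0.416)² = 0.8912 kg·m²; I_B = ½(106)(0.177)² = 1.660 kg·m²; I_C = ½(334)(0.0633)² = 0.6692 kg·m².
Taking A's sense as positive: L = (0.8912)(20.9) + (1.660)(42.5) − (0.6692)(9.37) = 82.93 kg·m²·rad/s.
Combined I = 0.8912 + 1.660 + 0.6692 = 3.221 kg·m².
ω_f = L / I = 82.93 / 3.221 = 25.75 rad/s.
KE_i = ½ΣIω² = 1724 J; KE_f = ½(3.221)(25.75)² = 1068 J.

ΔKE lost ≈ 656 J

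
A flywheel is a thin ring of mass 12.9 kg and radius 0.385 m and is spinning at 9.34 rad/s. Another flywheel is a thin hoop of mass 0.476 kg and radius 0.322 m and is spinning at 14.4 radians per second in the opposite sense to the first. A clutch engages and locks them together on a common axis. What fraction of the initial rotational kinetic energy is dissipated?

fraction ≈ 0.153

The coupling torques are internal; angular momentum about the shared axis is conserved.
Moments of inertia: I_A = (12.9)(0.385)² = 1.912 kg·m²; I_B = (0.476)(0.322)² = 0.04935 kg·m².
Taking A's sense as positive: L = (1.912)(9.34) − (0.04935)(14.4) = 17.15 kg·m²·rad/s.
Combined I = 1.912 + 0.04935 = 1.961 kg·m².
ω_f = L / I = 17.15 / 1.961 = 8.743 rad/s.
KE_i = ½ΣIω² = 88.52 J; KE_f = ½(1.961)(8.743)² = 74.96 J.
Fraction dissipated = (KE_i − KE_f)/KE_i = 0.1532.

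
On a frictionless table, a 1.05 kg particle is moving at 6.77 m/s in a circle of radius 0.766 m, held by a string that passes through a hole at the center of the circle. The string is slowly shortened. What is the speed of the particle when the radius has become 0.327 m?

v₂ ≈ 15.9 m/s

Central (radial) force ⇒ zero torque about the center ⇒ m v r is constant.
v₂ = v₁ r₁ / r₂ = (6.77)(0.766) / (0.327) = 15.86 m/s.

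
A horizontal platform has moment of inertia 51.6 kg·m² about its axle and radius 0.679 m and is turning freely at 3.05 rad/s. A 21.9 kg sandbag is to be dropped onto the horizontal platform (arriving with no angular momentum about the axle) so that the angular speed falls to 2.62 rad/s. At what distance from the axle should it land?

No external torque acts about the axle; L_before = L_after.
I_p ω_i = (I_p + m r²) ω_f ⇒ m r² = I_p(ω_i/ω_f − 1) = 51.60(3.05/2.62 − 1) = 8.469 kg·m².
r = √(8.469/21.9) = 0.6219 m.

r ≈ 0.622 m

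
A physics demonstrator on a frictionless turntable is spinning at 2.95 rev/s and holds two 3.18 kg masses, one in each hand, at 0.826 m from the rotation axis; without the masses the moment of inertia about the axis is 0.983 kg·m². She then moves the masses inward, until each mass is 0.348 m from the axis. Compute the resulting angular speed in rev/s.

With no external torque about the axis, L is conserved: I₁ω₁ = I₂ω₂.
I₁ = 0.983 + 2(3.18)(0.826)² = 5.322 kg·m²; I₂ = 0.983 + 2(3.18)(0.348)² = 1.753 kg·m².
ω₂ = I₁ω₁ / I₂ = (5.322)(2.95 rev/s) / (1.753) = 8.955 rev/s.

ω₂ ≈ 8.96 rev/s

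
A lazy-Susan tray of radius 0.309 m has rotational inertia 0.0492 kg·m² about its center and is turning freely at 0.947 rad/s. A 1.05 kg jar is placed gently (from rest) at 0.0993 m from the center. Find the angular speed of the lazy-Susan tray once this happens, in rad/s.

ω_f ≈ 0.782 rad/s

The added mass arrives with no angular momentum about the center, and any external torque about the center is negligible, so the system's angular momentum is conserved.
Added inertia Σmr² = (1.05)(0.0993)² = 0.01035 kg·m²; I_f = 0.04920 + 0.01035 = 0.05955 kg·m².
ω_f = I_p ω_i / I_f = (0.04920)(0.947) / 0.05955 = 0.7824 rad/s.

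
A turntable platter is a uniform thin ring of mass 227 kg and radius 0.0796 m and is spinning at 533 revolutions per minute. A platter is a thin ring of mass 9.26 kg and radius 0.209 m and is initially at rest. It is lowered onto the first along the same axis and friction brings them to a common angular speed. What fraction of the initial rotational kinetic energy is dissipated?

fraction ≈ 0.219

No external torque acts about the common axis, so total angular momentum is conserved.
Moments of inertia: I_A = (227)(0.0796)² = 1.438 kg·m²; I_B = (9.26)(0.209)² = 0.4045 kg·m².
Taking A's sense as positive: L = (1.438)(533) = 766.6 kg·m²·rpm.
Combined I = 1.438 + 0.4045 = 1.843 kg·m².
ω_f = L / I = 766.6 / 1.843 = 416.0 rpm.
KE_i = ½ΣIω² = 2240 J; KE_f = ½(1.843)(43.56)² = 1749 J.
Fraction dissipated = (KE_i − KE_f)/KE_i = 0.2195.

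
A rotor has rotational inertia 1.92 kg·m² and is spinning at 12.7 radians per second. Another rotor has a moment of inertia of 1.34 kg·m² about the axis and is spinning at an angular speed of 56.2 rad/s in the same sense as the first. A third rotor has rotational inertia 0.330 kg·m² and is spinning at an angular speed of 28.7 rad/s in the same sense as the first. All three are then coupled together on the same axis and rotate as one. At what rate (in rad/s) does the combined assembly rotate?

The coupling torques are internal; angular momentum about the shared axis is conserved.
Taking A's sense as positive: L = (1.920)(12.7) + (1.340)(56.2) + (0.3300)(28.7) = 109.2 kg·m²·rad/s.
Combined I = 1.920 + 1.340 + 0.3300 = 3.590 kg·m².
ω_f = L / I = 109.2 / 3.590 = 30.41 rad/s.

|ω_f| ≈ 30.4 rad/s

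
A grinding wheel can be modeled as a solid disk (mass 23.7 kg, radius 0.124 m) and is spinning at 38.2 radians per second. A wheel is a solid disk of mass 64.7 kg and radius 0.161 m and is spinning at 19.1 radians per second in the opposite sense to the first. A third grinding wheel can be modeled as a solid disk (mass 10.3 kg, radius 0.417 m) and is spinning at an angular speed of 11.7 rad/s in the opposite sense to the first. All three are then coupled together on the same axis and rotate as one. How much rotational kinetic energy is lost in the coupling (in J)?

No external torque acts about the common axis, so total angular momentum is conserved.
Moments of inertia: I_A = ½(23.7)(0.124)² = 0.1822 kg·m²; I_B = ½(64.7)(0.161)² = 0.8385 kg·m²; I_C = ½(10.3)(0.417)² = 0.8955 kg·m².
Taking A's sense as positive: L = (0.1822)(38.2) − (0.8385)(19.1) − (0.8955)(11.7) = -19.53 kg·m²·rad/s.
Combined I = 0.1822 + 0.8385 + 0.8955 = 1.916 kg·m².
ω_f = L / I = -19.53 / 1.916 = -10.19 rad/s.
KE_i = ½ΣIω² = 347.2 J; KE_f = ½(1.916)(10.19)² = 99.56 J.

ΔKE lost ≈ 248 J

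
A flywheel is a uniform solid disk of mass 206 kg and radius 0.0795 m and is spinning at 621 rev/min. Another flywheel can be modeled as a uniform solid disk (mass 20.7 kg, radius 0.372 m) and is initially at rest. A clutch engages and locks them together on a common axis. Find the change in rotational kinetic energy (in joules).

No external torque acts about the common axis, so total angular momentum is conserved.
Moments of inertia: I_A = ½(206)(0.0795)² = 0.6510 kg·m²; I_B = ½(20.7)(0.372)² = 1.432 kg·m².
Taking A's sense as positive: L = (0.6510)(621) = 404.3 kg·m²·rpm.
Combined I = 0.6510 + 1.432 = 2.083 kg·m².
ω_f = L / I = 404.3 / 2.083 = 194.1 rpm.
KE_i = ½ΣIω² = 1377 J; KE_f = ½(2.083)(20.32)² = 430.1 J.

ΔKE ≈ -946 J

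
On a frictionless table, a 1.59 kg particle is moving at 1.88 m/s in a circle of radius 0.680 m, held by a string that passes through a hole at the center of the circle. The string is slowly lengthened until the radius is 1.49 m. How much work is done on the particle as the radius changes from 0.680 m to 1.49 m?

W ≈ -2.22 J

The only horizontal force on the mass is along the cord (radial), so it exerts no torque about the hole and angular momentum m v r is conserved.
v₂ = v₁ r₁ / r₂ = (1.88)(0.680) / (1.49) = 0.8580 m/s.
W = ΔKE = ½m(v₂² − v₁²) = -2.225 J.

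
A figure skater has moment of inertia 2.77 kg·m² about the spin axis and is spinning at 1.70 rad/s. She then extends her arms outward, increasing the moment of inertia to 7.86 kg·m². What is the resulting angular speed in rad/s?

ω₂ ≈ 0.599 rad/s

Angular momentum about the spin axis is conserved since the torque about it is zero.
ω₂ = I₁ω₁ / I₂ = (2.770)(1.70 rad/s) / (7.860) = 0.5991 rad/s.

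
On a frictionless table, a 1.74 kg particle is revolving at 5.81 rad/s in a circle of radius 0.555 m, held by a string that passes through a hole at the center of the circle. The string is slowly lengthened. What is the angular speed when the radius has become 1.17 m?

No torque about the axis ⇒ m r₁² ω₁ = m r₂² ω₂.
ω₂ = ω₁ (r₁/r₂)² = (5.81)(0.555/1.17)² = 1.307 rad/s.

ω₂ ≈ 1.31 rad/s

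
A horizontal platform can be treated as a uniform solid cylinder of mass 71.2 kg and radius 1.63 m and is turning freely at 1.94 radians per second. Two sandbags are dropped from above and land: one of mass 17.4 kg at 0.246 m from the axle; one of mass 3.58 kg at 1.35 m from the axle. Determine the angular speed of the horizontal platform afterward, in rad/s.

The added mass arrives with no angular momentum about the axle, and any external torque about the axle is negligible, so the system's angular momentum is conserved.
I_p = ½(71.2)(1.63)² = 94.59 kg·m².
Added inertia Σmr² = (17.4)(0.246)² + (3.58)(1.35)² = 7.578 kg·m²; I_f = 94.59 + 7.578 = 102.2 kg·m².
ω_f = I_p ω_i / I_f = (94.59)(1.94) / 102.2 = 1.796 rad/s.

ω_f ≈ 1.80 rad/s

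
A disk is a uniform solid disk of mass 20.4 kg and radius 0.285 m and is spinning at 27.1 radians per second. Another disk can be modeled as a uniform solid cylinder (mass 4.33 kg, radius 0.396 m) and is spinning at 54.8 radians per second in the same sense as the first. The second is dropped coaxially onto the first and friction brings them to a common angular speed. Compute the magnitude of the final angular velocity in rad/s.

|ω_f| ≈ 35.2 rad/s

No external torque acts about the common axis, so total angular momentum is conserved.
Moments of inertia: I_A = ½(20.4)(0.285)² = 0.8285 kg·m²; I_B = ½(4.33)(0.396)² = 0.3395 kg·m².
Taking A's sense as positive: L = (0.8285)(27.1) + (0.3395)(54.8) = 41.06 kg·m²·rad/s.
Combined I = 0.8285 + 0.3395 = 1.168 kg·m².
ω_f = L / I = 41.06 / 1.168 = 35.15 rad/s.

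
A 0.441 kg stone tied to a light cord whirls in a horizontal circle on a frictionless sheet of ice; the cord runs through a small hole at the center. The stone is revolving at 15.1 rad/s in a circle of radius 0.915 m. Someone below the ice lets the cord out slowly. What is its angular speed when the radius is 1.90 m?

ω₂ ≈ 3.50 rad/s

No torque about the axis ⇒ m r₁² ω₁ = m r₂² ω₂.
ω₂ = ω₁ (r₁/r₂)² = (15.1)(0.915/1.90)² = 3.502 rad/s.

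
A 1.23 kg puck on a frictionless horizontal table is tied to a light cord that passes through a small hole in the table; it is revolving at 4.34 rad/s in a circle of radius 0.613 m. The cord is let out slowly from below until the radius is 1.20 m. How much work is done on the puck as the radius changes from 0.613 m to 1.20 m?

No torque about the axis ⇒ m r₁² ω₁ = m r₂² ω₂.
ω₂ = ω₁ (r₁/r₂)² = (4.34)(0.613/1.20)² = 1.133 rad/s.
W = ΔKE = ½m(v₂² − v₁²) = -3.217 J.

W ≈ -3.22 J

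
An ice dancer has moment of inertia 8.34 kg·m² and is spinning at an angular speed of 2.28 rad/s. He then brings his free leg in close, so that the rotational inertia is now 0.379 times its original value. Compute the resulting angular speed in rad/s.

ω₂ ≈ 6.02 rad/s

No external torque acts about the spin axis, so angular momentum is conserved.
I₂ = 0.379 × 8.34 = 3.161 kg·m².
ω₂ = I₁ω₁ / I₂ = (8.340)(2.28 rad/s) / (3.161) = 6.016 rad/s.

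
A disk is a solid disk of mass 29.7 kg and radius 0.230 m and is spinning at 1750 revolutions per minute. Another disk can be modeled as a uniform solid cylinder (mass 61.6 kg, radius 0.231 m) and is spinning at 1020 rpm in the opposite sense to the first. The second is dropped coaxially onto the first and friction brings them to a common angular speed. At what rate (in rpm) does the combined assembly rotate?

|ω_f| ≈ 124 rpm

No external torque acts about the common axis, so total angular momentum is conserved.
Moments of inertia: I_A = ½(29.7)(0.230)² = 0.7856 kg·m²; I_B = ½(61.6)(0.231)² = 1.644 kg·m².
Taking A's sense as positive: L = (0.7856)(1750) − (1.644)(1020) = -301.7 kg·m²·rpm.
Combined I = 0.7856 + 1.644 = 2.429 kg·m².
ω_f = L / I = -301.7 / 2.429 = -124.2 rpm.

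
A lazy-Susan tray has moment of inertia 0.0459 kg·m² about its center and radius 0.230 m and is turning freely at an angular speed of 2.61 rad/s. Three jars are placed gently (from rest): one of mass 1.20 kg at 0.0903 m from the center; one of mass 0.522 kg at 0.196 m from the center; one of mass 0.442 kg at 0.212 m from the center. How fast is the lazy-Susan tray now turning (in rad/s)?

The added mass arrives with no angular momentum about the center, and any external torque about the center is negligible, so the system's angular momentum is conserved.
Added inertia Σmr² = (1.20)(0.0903)² + (0.522)(0.196)² + (0.442)(0.212)² = 0.04970 kg·m²; I_f = 0.04590 + 0.04970 = 0.09560 kg·m².
ω_f = I_p ω_i / I_f = (0.04590)(2.61) / 0.09560 = 1.253 rad/s.

ω_f ≈ 1.25 rad/s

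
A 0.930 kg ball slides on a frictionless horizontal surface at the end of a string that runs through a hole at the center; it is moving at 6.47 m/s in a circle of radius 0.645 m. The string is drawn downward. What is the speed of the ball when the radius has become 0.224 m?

v₂ ≈ 18.6 m/s

The only horizontal force on the mass is along the cord (radial), so it exerts no torque about the hole and angular momentum m v r is conserved.
v₂ = v₁ r₁ / r₂ = (6.47)(0.645) / (0.224) = 18.63 m/s.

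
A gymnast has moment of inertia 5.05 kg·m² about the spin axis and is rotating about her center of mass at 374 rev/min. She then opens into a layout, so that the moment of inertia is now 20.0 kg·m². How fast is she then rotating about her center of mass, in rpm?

ω₂ ≈ 94.4 rpm

Angular momentum about the spin axis is conserved since the torque about it is zero.
ω₂ = I₁ω₁ / I₂ = (5.050)(374 rpm) / (20.00) = 94.44 rpm.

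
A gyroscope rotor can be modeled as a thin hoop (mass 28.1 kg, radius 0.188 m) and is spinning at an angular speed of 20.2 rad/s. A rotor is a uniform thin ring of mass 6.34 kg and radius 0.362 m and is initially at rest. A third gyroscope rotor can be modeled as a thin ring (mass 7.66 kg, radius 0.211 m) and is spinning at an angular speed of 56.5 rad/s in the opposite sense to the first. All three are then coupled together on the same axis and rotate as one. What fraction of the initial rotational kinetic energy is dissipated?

fraction ≈ 1.00

No external torque acts about the common axis, so total angular momentum is conserved.
Moments of inertia: I_A = (28.1)(0.188)² = 0.9932 kg·m²; I_B = (6.34)(0.362)² = 0.8308 kg·m²; I_C = (7.66)(0.211)² = 0.3410 kg·m².
Taking A's sense as positive: L = (0.9932)(20.2) − (0.3410)(56.5) = 0.7937 kg·m²·rad/s.
Combined I = 0.9932 + 0.8308 + 0.3410 = 2.165 kg·m².
ω_f = L / I = 0.7937 / 2.165 = 0.3666 rad/s.
KE_i = ½ΣIω² = 747.0 J; KE_f = ½(2.165)(0.3666)² = 0.1455 J.
Fraction dissipated = (KE_i − KE_f)/KE_i = 0.9998.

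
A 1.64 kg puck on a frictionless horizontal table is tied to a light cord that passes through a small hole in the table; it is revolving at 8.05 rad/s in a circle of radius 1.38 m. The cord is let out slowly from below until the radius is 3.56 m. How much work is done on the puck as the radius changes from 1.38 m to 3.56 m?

W ≈ -86.0 J

The constraining force is radial, so m r² ω about the center is conserved.
ω₂ = ω₁ (r₁/r₂)² = (8.05)(1.38/3.56)² = 1.210 rad/s.
W = ΔKE = ½m(v₂² − v₁²) = -85.99 J.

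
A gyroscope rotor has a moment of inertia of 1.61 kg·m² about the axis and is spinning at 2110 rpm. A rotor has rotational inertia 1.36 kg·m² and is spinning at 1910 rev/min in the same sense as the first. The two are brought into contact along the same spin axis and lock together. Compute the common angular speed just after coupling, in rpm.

No external torque acts about the common axis, so total angular momentum is conserved.
Taking A's sense as positive: L = (1.610)(2110) + (1.360)(1910) = 5995 kg·m²·rpm.
Combined I = 1.610 + 1.360 = 2.970 kg·m².
ω_f = L / I = 5995 / 2.970 = 2018 rpm.

|ω_f| ≈ 2020 rpm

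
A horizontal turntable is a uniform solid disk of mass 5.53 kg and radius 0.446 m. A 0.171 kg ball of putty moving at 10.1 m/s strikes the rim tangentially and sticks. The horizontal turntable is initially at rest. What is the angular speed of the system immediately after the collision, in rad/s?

|ω_f| ≈ 1.32 rad/s

About the axle the impulsive forces during the collision are internal, so angular momentum about that axis is conserved.
I_p = ½(5.53)(0.446)² = 0.5500 kg·m². Taking the sense of the ball of putty's angular momentum as positive, L_{ball} = m v R = (0.171)(10.1)(0.446) = 0.7703 kg·m²/s.
L_i = 0 + 0.7703 = 0.7703 kg·m²/s.
After sticking, I_f = I_p + m R² = 0.5500 + (0.171)(0.446)² = 0.5840 kg·m².
ω_f = L_i / I_f = 0.7703 / 0.5840 = 1.319 rad/s.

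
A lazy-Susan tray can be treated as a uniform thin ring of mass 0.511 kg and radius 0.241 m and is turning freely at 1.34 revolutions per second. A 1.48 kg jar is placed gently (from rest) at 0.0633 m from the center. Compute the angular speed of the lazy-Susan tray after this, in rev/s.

No external torque acts about the center; L_before = L_after.
I_p = (0.511)(0.241)² = 0.02968 kg·m².
Added inertia Σmr² = (1.48)(0.0633)² = 0.005930 kg·m²; I_f = 0.02968 + 0.005930 = 0.03561 kg·m².
ω_f = I_p ω_i / I_f = (0.02968)(1.34) / 0.03561 = 1.117 rev/s.

ω_f ≈ 1.12 rev/s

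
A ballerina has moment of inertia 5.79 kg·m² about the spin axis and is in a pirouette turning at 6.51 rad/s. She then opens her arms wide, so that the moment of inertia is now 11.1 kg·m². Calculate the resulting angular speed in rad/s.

ω₂ ≈ 3.40 rad/s

No external torque acts about the spin axis, so angular momentum is conserved.
ω₂ = I₁ω₁ / I₂ = (5.790)(6.51 rad/s) / (11.10) = 3.396 rad/s.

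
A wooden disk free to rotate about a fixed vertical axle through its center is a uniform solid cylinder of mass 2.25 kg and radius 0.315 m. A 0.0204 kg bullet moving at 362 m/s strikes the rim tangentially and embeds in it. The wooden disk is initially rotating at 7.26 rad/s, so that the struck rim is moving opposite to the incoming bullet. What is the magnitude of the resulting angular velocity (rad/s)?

|ω_f| ≈ 13.3 rad/s

The axle reaction passes through the axle and exerts no torque about it; angular momentum about the axle is conserved through the impact.
I_p = ½(2.25)(0.315)² = 0.1116 kg·m². Taking the sense of the bullet's angular momentum as positive, L_{bullet} = m v R = (0.0204)(362)(0.315) = 2.326 kg·m²/s.
L_i = −I_p ω_p + m v R = −(0.1116)(7.26) + 2.326 = 1.516 kg·m²/s.
After sticking, I_f = I_p + m R² = 0.1116 + (0.0204)(0.315)² = 0.1137 kg·m².
ω_f = L_i / I_f = 1.516 / 0.1137 = 13.34 rad/s.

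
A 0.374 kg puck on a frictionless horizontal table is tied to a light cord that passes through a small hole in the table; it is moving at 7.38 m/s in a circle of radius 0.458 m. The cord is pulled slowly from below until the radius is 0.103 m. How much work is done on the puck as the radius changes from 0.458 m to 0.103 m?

The only horizontal force on the mass is along the cord (radial), so it exerts no torque about the hole and angular momentum m v r is conserved.
v₂ = v₁ r₁ / r₂ = (7.38)(0.458) / (0.103) = 32.82 m/s.
W = ΔKE = ½m(v₂² − v₁²) = 191.2 J.

W ≈ 191 J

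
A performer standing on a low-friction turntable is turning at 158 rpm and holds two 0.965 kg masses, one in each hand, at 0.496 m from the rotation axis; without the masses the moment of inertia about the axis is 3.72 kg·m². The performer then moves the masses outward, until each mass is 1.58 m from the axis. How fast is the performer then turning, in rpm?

ω₂ ≈ 77.6 rpm

No external torque acts about the spin axis, so angular momentum is conserved.
I₁ = 3.72 + 2(0.965)(0.496)² = 4.195 kg·m²; I₂ = 3.72 + 2(0.965)(1.58)² = 8.538 kg·m².
ω₂ = I₁ω₁ / I₂ = (4.195)(158 rpm) / (8.538) = 77.63 rpm.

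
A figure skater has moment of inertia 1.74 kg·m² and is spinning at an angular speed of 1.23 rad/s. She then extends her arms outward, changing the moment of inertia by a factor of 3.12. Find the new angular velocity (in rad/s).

Angular momentum about the spin axis is conserved since the torque about it is zero.
I₂ = 3.12 × 1.74 = 5.429 kg·m².
ω₂ = I₁ω₁ / I₂ = (1.740)(1.23 rad/s) / (5.429) = 0.3942 rad/s.

ω₂ ≈ 0.394 rad/s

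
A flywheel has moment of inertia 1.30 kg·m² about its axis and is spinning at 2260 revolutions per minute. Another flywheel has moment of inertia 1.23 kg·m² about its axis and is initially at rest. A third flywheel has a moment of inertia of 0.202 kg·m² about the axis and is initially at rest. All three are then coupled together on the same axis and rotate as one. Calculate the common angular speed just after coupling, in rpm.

|ω_f| ≈ 1080 rpm

No external torque acts about the common axis, so total angular momentum is conserved.
Taking A's sense as positive: L = (1.300)(2260) = 2938 kg·m²·rpm.
Combined I = 1.300 + 1.230 + 0.2020 = 2.732 kg·m².
ω_f = L / I = 2938 / 2.732 = 1075 rpm.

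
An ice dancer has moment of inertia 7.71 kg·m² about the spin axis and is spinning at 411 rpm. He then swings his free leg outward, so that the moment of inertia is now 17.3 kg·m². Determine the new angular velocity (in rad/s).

ω₂ ≈ 19.2 rad/s

No external torque acts about the spin axis, so angular momentum is conserved.
ω₂ = I₁ω₁ / I₂ = (7.710)(411 rpm) / (17.30) = 183.2 rpm = 19.18 rad/s.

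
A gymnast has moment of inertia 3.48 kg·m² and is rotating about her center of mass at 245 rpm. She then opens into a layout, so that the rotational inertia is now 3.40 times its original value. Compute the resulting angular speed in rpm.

ω₂ ≈ 72.1 rpm

Angular momentum about the spin axis is conserved since the torque about it is zero.
I₂ = 3.40 × 3.48 = 11.83 kg·m².
ω₂ = I₁ω₁ / I₂ = (3.480)(245 rpm) / (11.83) = 72.06 rpm.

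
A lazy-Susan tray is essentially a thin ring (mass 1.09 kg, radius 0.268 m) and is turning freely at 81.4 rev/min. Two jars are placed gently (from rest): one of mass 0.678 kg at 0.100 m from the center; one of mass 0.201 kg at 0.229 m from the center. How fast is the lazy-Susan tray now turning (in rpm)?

No external torque acts about the center; L_before = L_after.
I_p = (1.09)(0.268)² = 0.07829 kg·m².
Added inertia Σmr² = (0.678)(0.100)² + (0.201)(0.229)² = 0.01732 kg·m²; I_f = 0.07829 + 0.01732 = 0.09561 kg·m².
ω_f = I_p ω_i / I_f = (0.07829)(81.4) / 0.09561 = 66.65 rpm.

ω_f ≈ 66.7 rpm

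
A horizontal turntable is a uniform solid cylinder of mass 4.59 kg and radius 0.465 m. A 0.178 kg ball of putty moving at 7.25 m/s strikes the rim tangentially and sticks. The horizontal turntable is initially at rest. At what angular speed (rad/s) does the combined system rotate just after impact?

About the axle the impulsive forces during the collision are internal, so angular momentum about that axis is conserved.
I_p = ½(4.59)(0.465)² = 0.4962 kg·m². Taking the sense of the ball of putty's angular momentum as positive, L_{ball} = m v R = (0.178)(7.25)(0.465) = 0.6001 kg·m²/s.
L_i = 0 + 0.6001 = 0.6001 kg·m²/s.
After sticking, I_f = I_p + m R² = 0.4962 + (0.178)(0.465)² = 0.5347 kg·m².
ω_f = L_i / I_f = 0.6001 / 0.5347 = 1.122 rad/s.

|ω_f| ≈ 1.12 rad/s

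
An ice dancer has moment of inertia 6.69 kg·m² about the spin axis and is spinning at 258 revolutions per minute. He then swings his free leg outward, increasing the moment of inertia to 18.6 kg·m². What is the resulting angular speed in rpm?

Angular momentum about the spin axis is conserved since the torque about it is zero.
ω₂ = I₁ω₁ / I₂ = (6.690)(258 rpm) / (18.60) = 92.80 rpm.

ω₂ ≈ 92.8 rpm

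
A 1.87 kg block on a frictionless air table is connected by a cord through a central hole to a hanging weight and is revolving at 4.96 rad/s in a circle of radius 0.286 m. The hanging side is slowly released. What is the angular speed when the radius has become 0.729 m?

The constraining force is radial, so m r² ω about the center is conserved.
ω₂ = ω₁ (r₁/r₂)² = (4.96)(0.286/0.729)² = 0.7634 rad/s.

ω₂ ≈ 0.763 rad/s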